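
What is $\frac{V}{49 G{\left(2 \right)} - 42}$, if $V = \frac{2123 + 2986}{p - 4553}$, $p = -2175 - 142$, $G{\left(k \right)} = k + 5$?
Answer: $- \frac{1703}{689290} \approx -0.0024707$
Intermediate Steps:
$G{\left(k \right)} = 5 + k$
$p = -2317$
$V = - \frac{1703}{2290}$ ($V = \frac{2123 + 2986}{-2317 - 4553} = \frac{5109}{-2317 - 4553} = \frac{5109}{-6870} = 5109 \left(- \frac{1}{6870}\right) = - \frac{1703}{2290} \approx -0.74367$)
$\frac{V}{49 G{\left(2 \right)} - 42} = - \frac{1703}{2290 \left(49 \left(5 + 2\right) - 42\right)} = - \frac{1703}{2290 \left(49 \cdot 7 - 42\right)} = - \frac{1703}{2290 \left(343 - 42\right)} = - \frac{1703}{2290 \cdot 301} = \left(- \frac{1703}{2290}\right) \frac{1}{301} = - \frac{1703}{689290}$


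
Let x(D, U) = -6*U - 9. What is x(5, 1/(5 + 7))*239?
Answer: -4541/2 ≈ -2270.5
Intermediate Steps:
x(D, U) = -9 - 6*U
x(5, 1/(5 + 7))*239 = (-9 - 6/(5 + 7))*239 = (-9 - 6/12)*239 = (-9 - 6*1/12)*239 = (-9 - 1/2)*239 = -19/2*239 = -4541/2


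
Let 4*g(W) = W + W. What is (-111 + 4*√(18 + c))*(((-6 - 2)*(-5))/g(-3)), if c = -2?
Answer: 7600/3 ≈ 2533.3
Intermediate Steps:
g(W) = W/2 (g(W) = (W + W)/4 = (2*W)/4 = W/2)
(-111 + 4*√(18 + c))*(((-6 - 2)*(-5))/g(-3)) = (-111 + 4*√(18 - 2))*(((-6 - 2)*(-5))/(((½)*(-3)))) = (-111 + 4*√16)*((-8*(-5))/(-3/2)) = (-111 + 4*4)*(40*(-⅔)) = (-111 + 16)*(-80/3) = -95*(-80/3) = 7600/3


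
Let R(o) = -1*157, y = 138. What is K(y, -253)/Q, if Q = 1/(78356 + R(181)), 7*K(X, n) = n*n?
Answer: 5005439791/7 ≈ 7.1506e+8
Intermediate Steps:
K(X, n) = n²/7 (K(X, n) = (n*n)/7 = n²/7)
R(o) = -157
Q = 1/78199 (Q = 1/(78356 - 157) = 1/78199 ≈ 1.2788e-5)
K(y, -253)/Q = ((⅐)*(-253)²)/(1/78199) = ((⅐)*64009)*78199 = (64009/7)*78199 = 5005439791/7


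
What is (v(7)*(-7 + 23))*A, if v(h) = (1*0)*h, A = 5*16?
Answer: 0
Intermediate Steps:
A = 80
v(h) = 0 (v(h) = 0*h = 0)
(v(7)*(-7 + 23))*A = (0*(-7 + 23))*80 = (0*16)*80 = 0*80 = 0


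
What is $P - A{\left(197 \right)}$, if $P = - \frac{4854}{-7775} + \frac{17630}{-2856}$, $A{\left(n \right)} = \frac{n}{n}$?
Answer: $- \frac{72707813}{11102700} \approx -6.5487$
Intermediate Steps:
$A{\left(n \right)} = 1$
$P = - \frac{61605113}{11102700}$ ($P = \left(-4854\right) \left(- \frac{1}{7775}\right) + 17630 \left(- \frac{1}{2856}\right) = \frac{4854}{7775} - \frac{8815}{1428} = - \frac{61605113}{11102700} \approx -5.5487$)
$P - A{\left(197 \right)} = - \frac{61605113}{11102700} - 1 = - \frac{72707813}{11102700}$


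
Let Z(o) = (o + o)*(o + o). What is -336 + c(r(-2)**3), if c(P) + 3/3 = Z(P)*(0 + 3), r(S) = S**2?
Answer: 48815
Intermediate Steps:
Z(o) = 4*o**2 (Z(o) = (2*o)*(2*o) = 4*o**2)
c(P) = -1 + 12*P**2 (c(P) = -1 + (4*P**2)*(0 + 3) = -1 + (4*P**2)*3 = -1 + 12*P**2)
-336 + c(r(-2)**3) = -336 + (-1 + 12*(((-2)**2)**3)**2) = -336 + (-1 + 12*(4**3)**2) = -336 + (-1 + 12*64**2) = -336 + (-1 + 12*4096) = -336 + (-1 + 49152) = -336 + 49151 = 48815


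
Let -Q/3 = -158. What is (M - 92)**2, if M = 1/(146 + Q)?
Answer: 3253447521/384400 ≈ 8463.7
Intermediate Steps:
Q = 474 (Q = -3*(-158) = 474)
M = 1/620 (M = 1/(146 + 474) = 1/620 ≈ 0.0016129)
(M - 92)**2 = (1/620 - 92)**2 = (-57039/620)**2 = 3253447521/384400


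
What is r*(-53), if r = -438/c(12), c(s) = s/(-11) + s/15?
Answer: -638385/8 ≈ -79798.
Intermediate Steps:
c(s) = -4*s/165 (c(s) = s*(-1/11) + s*(1/15) = -s/11 + s/15 = -4*s/165)
r = 12045/8 (r = -438/((-4/165*12)) = -438/(-16/55) = -438*(-55/16) = 12045/8 ≈ 1505.6)
r*(-53) = (12045/8)*(-53) = -638385/8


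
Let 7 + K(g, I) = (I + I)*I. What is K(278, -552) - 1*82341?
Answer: 527060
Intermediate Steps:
K(g, I) = -7 + 2*I² (K(g, I) = -7 + (I + I)*I = -7 + (2*I)*I = -7 + 2*I²)
K(278, -552) - 1*82341 = (-7 + 2*(-552)²) - 1*82341 = (-7 + 2*304704) - 82341 = (-7 + 609408) - 82341 = 609401 - 82341 = 527060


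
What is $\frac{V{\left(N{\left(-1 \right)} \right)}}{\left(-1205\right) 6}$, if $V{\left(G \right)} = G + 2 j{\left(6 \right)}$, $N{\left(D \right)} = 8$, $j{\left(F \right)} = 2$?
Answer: $- \frac{2}{1205} \approx -0.0016598$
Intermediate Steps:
$V{\left(G \right)} = 4 + G$ ($V{\left(G \right)} = G + 2 \cdot 2 = G + 4 = 4 + G$)
$\frac{V{\left(N{\left(-1 \right)} \right)}}{\left(-1205\right) 6} = \frac{4 + 8}{\left(-1205\right) 6} = \frac{12}{-7230} = 12 \left(- \frac{1}{7230}\right) = - \frac{2}{1205}$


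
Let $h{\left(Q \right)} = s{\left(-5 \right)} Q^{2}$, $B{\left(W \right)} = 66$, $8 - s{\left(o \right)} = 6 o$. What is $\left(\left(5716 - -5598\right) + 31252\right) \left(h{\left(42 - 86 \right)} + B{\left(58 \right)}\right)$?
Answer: $3134304844$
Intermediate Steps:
$s{\left(o \right)} = 8 - 6 o$
$h{\left(Q \right)} = 38 Q^{2}$ ($h{\left(Q \right)} = \left(8 - -30\right) Q^{2} = \left(8 + 30\right) Q^{2} = 38 Q^{2}$)
$\left(\left(5716 - -5598\right) + 31252\right) \left(h{\left(42 - 86 \right)} + B{\left(58 \right)}\right) = \left(\left(5716 - -5598\right) + 31252\right) \left(38 \left(42 - 86\right)^{2} + 66\right) = \left(\left(5716 + 5598\right) + 31252\right) \left(38 \left(-44\right)^{2} + 66\right) = \left(11314 + 31252\right) \left(38 \cdot 1936 + 66\right) = 42566 \left(73568 + 66\right) = 42566 \cdot 73634 = 3134304844$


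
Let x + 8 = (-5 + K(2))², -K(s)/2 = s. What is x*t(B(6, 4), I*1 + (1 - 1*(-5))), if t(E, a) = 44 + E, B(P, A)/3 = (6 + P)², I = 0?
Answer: 34748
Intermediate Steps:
K(s) = -2*s
B(P, A) = 3*(6 + P)²
x = 73 (x = -8 + (-5 - 2*2)² = -8 + (-5 - 4)² = -8 + (-9)² = -8 + 81 = 73)
x*t(B(6, 4), I*1 + (1 - 1*(-5))) = 73*(44 + 3*(6 + 6)²) = 73*(44 + 3*12²) = 73*(44 + 3*144) = 73*(44 + 432) = 73*476 = 34748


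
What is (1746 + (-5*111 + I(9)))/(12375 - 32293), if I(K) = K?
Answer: -600/9959 ≈ -0.060247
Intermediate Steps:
(1746 + (-5*111 + I(9)))/(12375 - 32293) = (1746 + (-5*111 + 9))/(12375 - 32293) = (1746 + (-555 + 9))/(-19918) = (1746 - 546)*(-1/19918) = 1200*(-1/19918) = -600/9959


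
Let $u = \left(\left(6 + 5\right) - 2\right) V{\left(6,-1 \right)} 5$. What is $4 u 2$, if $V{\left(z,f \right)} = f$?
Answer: $-360$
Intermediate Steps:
$u = -45$ ($u = \left(\left(6 + 5\right) - 2\right) \left(-1\right) 5 = \left(11 - 2\right) \left(-1\right) 5 = 9 \left(-1\right) 5 = \left(-9\right) 5 = -45$)
$4 u 2 = 4 \left(-45\right) 2 = \left(-180\right) 2 = -360$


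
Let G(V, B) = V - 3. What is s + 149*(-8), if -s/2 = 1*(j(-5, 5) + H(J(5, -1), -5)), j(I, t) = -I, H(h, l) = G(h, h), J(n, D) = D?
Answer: -1194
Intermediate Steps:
G(V, B) = -3 + V
H(h, l) = -3 + h
s = -2 (s = -2*(-1*(-5) + (-3 - 1)) = -2*(5 - 4) = -2 ≈ -2.0000)
s + 149*(-8) = -2 + 149*(-8) = -2 - 1192 = -1194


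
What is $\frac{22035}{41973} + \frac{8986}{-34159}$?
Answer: $\frac{125174729}{477918569} \approx 0.26192$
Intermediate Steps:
$\frac{22035}{41973} + \frac{8986}{-34159} = 22035 \cdot \frac{1}{41973} + 8986 \left(- \frac{1}{34159}\right) = \frac{7345}{13991} - \frac{8986}{34159} = \frac{125174729}{477918569}$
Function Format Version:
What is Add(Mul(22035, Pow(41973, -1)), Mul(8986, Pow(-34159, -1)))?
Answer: Rational(125174729, 477918569) ≈ 0.26192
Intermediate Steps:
Add(Mul(22035, Pow(41973, -1)), Mul(8986, Pow(-34159, -1))) = Add(Mul(22035, Rational(1, 41973)), Mul(8986, Rational(-1, 34159))) = Add(Rational(7345, 13991), Rational(-8986, 34159)) = Rational(125174729, 477918569)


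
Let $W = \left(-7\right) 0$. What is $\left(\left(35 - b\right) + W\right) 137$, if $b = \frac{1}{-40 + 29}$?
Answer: $\frac{52882}{11} \approx 4807.5$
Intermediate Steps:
$b = - \frac{1}{11}$ ($b = \frac{1}{-11} = - \frac{1}{11} \approx -0.090909$)
$W = 0$
$\left(\left(35 - b\right) + W\right) 137 = \left(\left(35 - - \frac{1}{11}\right) + 0\right) 137 = \left(\left(35 + \frac{1}{11}\right) + 0\right) 137 = \left(\frac{386}{11} + 0\right) 137 = \frac{386}{11} \cdot 137 = \frac{52882}{11}$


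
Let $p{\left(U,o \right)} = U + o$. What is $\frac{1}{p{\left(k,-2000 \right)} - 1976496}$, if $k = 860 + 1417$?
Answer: $- \frac{1}{1976219} \approx -5.0602 \cdot 10^{-7}$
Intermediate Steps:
$k = 2277$
$\frac{1}{p{\left(k,-2000 \right)} - 1976496} = \frac{1}{\left(2277 - 2000\right) - 1976496} = \frac{1}{277 - 1976496} = \frac{1}{-1976219} = - \frac{1}{1976219}$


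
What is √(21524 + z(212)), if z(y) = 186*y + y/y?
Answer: 3*√6773 ≈ 246.89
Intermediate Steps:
z(y) = 1 + 186*y (z(y) = 186*y + 1 = 1 + 186*y)
√(21524 + z(212)) = √(21524 + (1 + 186*212)) = √(21524 + (1 + 39432)) = √(21524 + 39433) = √60957 = 3*√6773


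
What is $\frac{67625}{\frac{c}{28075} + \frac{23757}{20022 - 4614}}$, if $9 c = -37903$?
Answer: $\frac{29253195450000}{602087839} \approx 48586.0$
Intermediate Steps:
$c = - \frac{37903}{9}$ ($c = \frac{1}{9} \left(-37903\right) = - \frac{37903}{9} \approx -4211.4$)
$\frac{67625}{\frac{c}{28075} + \frac{23757}{20022 - 4614}} = \frac{67625}{- \frac{37903}{9 \cdot 28075} + \frac{23757}{20022 - 4614}} = \frac{67625}{\left(- \frac{37903}{9}\right) \frac{1}{28075} + \frac{23757}{20022 - 4614}} = \frac{67625}{- \frac{37903}{252675} + \frac{23757}{15408}} = \frac{67625}{- \frac{37903}{252675} + 23757 \cdot \frac{1}{15408}} = \frac{67625}{- \frac{37903}{252675} + \frac{7919}{5136}} = \frac{67625}{\frac{602087839}{432579600}} = 67625 \cdot \frac{432579600}{602087839} = \frac{29253195450000}{602087839}$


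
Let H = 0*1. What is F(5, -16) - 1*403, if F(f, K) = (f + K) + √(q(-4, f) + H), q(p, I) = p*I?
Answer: -414 + 2*I*√5 ≈ -414.0 + 4.4721*I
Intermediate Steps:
q(p, I) = I*p
H = 0
F(f, K) = K + f + 2*√(-f) (F(f, K) = (f + K) + √(f*(-4) + 0) = (K + f) + √(-4*f + 0) = (K + f) + √(-4*f) = (K + f) + 2*√(-f) = K + f + 2*√(-f))
F(5, -16) - 1*403 = (-16 + 5 + 2*√(-1*5)) - 1*403 = (-16 + 5 + 2*√(-5)) - 403 = (-16 + 5 + 2*(I*√5)) - 403 = (-16 + 5 + 2*I*√5) - 403 = (-11 + 2*I*√5) - 403 = -414 + 2*I*√5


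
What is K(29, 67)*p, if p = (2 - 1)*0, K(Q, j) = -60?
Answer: 0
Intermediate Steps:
p = 0 (p = 1*0 = 0)
K(29, 67)*p = -60*0 = 0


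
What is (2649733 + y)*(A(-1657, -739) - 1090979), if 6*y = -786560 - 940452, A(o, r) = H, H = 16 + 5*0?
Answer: -7730228892359/3 ≈ -2.5767e+12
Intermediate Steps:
H = 16 (H = 16 + 0 = 16)
A(o, r) = 16
y = -863506/3 (y = (-786560 - 940452)/6 = (⅙)*(-1727012) = -863506/3 ≈ -2.8784e+5)
(2649733 + y)*(A(-1657, -739) - 1090979) = (2649733 - 863506/3)*(16 - 1090979) = (7085693/3)*(-1090963) = -7730228892359/3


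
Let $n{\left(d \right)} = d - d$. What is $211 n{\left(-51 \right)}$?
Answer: $0$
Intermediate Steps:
$n{\left(d \right)} = 0$
$211 n{\left(-51 \right)} = 211 \cdot 0 = 0$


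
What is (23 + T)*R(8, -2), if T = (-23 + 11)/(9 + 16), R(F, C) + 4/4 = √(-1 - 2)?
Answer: -563/25 + 563*I*√3/25 ≈ -22.52 + 39.006*I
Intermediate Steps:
R(F, C) = -1 + I*√3 (R(F, C) = -1 + √(-1 - 2) = -1 + √(-3) = -1 + I*√3)
T = -12/25 ≈ -0.48000
(23 + T)*R(8, -2) = (23 - 12/25)*(-1 + I*√3) = 563*(-1 + I*√3)/25 = -563/25 + 563*I*√3/25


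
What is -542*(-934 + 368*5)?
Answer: -491052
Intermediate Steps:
-542*(-934 + 368*5) = -542*(-934 + 1840) = -542*906 = -491052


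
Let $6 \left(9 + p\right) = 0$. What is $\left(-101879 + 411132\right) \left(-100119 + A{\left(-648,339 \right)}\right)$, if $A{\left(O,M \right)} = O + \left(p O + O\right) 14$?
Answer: $-8718151323$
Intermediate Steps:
$p = -9$ ($p = -9 + \frac{1}{6} \cdot 0 = -9 + 0 = -9$)
$A{\left(O,M \right)} = - 111 O$ ($A{\left(O,M \right)} = O + \left(- 9 O + O\right) 14 = O + - 8 O 14 = O - 112 O = - 111 O$)
$\left(-101879 + 411132\right) \left(-100119 + A{\left(-648,339 \right)}\right) = \left(-101879 + 411132\right) \left(-100119 - -71928\right) = 309253 \left(-100119 + 71928\right) = 309253 \left(-28191\right) = -8718151323$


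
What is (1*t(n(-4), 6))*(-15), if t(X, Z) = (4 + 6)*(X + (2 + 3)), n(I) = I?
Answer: -150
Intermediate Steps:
t(X, Z) = 50 + 10*X (t(X, Z) = 10*(X + 5) = 10*(5 + X) = 50 + 10*X)
(1*t(n(-4), 6))*(-15) = (1*(50 + 10*(-4)))*(-15) = (1*(50 - 40))*(-15) = (1*10)*(-15) = 10*(-15) = -150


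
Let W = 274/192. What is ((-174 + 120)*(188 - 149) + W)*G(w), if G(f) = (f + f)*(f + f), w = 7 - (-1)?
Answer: -1616312/3 ≈ -5.3877e+5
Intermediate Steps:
w = 8 (w = 7 - 1*(-1) = 7 + 1 = 8)
W = 137/96 (W = 274*(1/192) = 137/96 ≈ 1.4271)
G(f) = 4*f² (G(f) = (2*f)*(2*f) = 4*f²)
((-174 + 120)*(188 - 149) + W)*G(w) = ((-174 + 120)*(188 - 149) + 137/96)*(4*8²) = (-54*39 + 137/96)*(4*64) = (-2106 + 137/96)*256 = -202039/96*256 = -1616312/3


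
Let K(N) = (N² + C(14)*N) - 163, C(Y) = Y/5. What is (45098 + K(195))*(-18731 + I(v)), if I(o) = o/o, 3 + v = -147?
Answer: -1564067380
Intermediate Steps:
v = -150 (v = -3 - 147 = -150)
C(Y) = Y/5 (C(Y) = Y*(⅕) = Y/5)
I(o) = 1
K(N) = -163 + N² + 14*N/5 (K(N) = (N² + ((⅕)*14)*N) - 163 = (N² + 14*N/5) - 163 = -163 + N² + 14*N/5)
(45098 + K(195))*(-18731 + I(v)) = (45098 + (-163 + 195² + (14/5)*195))*(-18731 + 1) = (45098 + (-163 + 38025 + 546))*(-18730) = (45098 + 38408)*(-18730) = 83506*(-18730) = -1564067380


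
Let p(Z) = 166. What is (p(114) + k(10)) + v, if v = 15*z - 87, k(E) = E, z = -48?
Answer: -631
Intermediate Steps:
v = -807 (v = 15*(-48) - 87 = -720 - 87 = -807)
(p(114) + k(10)) + v = (166 + 10) - 807 = 176 - 807 = -631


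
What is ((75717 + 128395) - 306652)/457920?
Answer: -1709/7632 ≈ -0.22393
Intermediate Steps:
((75717 + 128395) - 306652)/457920 = (204112 - 306652)*(1/457920) = -102540*1/457920 = -1709/7632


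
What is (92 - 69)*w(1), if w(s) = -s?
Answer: -23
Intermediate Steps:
(92 - 69)*w(1) = (92 - 69)*(-1*1) = 23*(-1) = -23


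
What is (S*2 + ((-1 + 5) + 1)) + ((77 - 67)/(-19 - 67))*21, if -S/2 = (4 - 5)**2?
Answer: -62/43 ≈ -1.4419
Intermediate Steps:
S = -2 (S = -2*(4 - 5)**2 = -2*(-1)**2 = -2*1 = -2)
(S*2 + ((-1 + 5) + 1)) + ((77 - 67)/(-19 - 67))*21 = (-2*2 + ((-1 + 5) + 1)) + ((77 - 67)/(-19 - 67))*21 = (-4 + (4 + 1)) + (10/(-86))*21 = (-4 + 5) + (10*(-1/86))*21 = 1 - 5/43*21 = 1 - 105/43 = -62/43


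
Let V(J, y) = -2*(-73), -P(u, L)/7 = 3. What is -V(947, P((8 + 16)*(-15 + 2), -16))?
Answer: -146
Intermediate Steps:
P(u, L) = -21 (P(u, L) = -7*3 = -21)
V(J, y) = 146
-V(947, P((8 + 16)*(-15 + 2), -16)) = -1*146 = -146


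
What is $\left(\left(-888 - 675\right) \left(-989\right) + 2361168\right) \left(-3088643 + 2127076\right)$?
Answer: $-3756818229825$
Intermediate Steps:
$\left(\left(-888 - 675\right) \left(-989\right) + 2361168\right) \left(-3088643 + 2127076\right) = \left(\left(-1563\right) \left(-989\right) + 2361168\right) \left(-961567\right) = \left(1545807 + 2361168\right) \left(-961567\right) = 3906975 \left(-961567\right) = -3756818229825$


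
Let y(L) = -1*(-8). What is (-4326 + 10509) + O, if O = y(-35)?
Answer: 6191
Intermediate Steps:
y(L) = 8
O = 8
(-4326 + 10509) + O = (-4326 + 10509) + 8 = 6183 + 8 = 6191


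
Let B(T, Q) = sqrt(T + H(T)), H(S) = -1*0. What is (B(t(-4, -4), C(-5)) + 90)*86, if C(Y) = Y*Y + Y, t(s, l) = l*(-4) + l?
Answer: 7740 + 172*sqrt(3) ≈ 8037.9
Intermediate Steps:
H(S) = 0
t(s, l) = -3*l (t(s, l) = -4*l + l = -3*l)
C(Y) = Y + Y**2 (C(Y) = Y**2 + Y = Y + Y**2)
B(T, Q) = sqrt(T) (B(T, Q) = sqrt(T + 0) = sqrt(T))
(B(t(-4, -4), C(-5)) + 90)*86 = (sqrt(-3*(-4)) + 90)*86 = (sqrt(12) + 90)*86 = (2*sqrt(3) + 90)*86 = (90 + 2*sqrt(3))*86 = 7740 + 172*sqrt(3)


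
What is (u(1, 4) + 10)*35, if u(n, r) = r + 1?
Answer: 525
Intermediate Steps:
u(n, r) = 1 + r
(u(1, 4) + 10)*35 = ((1 + 4) + 10)*35 = (5 + 10)*35 = 15*35 = 525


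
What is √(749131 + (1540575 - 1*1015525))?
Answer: √1274181 ≈ 1128.8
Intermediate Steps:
√(749131 + (1540575 - 1*1015525)) = √(749131 + (1540575 - 1015525)) = √(749131 + 525050) = √1274181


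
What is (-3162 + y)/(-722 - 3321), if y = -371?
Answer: 3533/4043 ≈ 0.87386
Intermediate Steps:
(-3162 + y)/(-722 - 3321) = (-3162 - 371)/(-722 - 3321) = -3533/(-4043) = -3533*(-1/4043) = 3533/4043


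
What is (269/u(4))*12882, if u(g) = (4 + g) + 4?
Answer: 577543/2 ≈ 2.8877e+5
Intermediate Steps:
u(g) = 8 + g
(269/u(4))*12882 = (269/(8 + 4))*12882 = (269/12)*12882 = 577543/2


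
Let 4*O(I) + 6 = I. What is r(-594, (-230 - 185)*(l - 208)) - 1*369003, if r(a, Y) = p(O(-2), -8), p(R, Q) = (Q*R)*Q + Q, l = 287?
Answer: -369139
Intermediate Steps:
O(I) = -3/2 + I/4
p(R, Q) = Q + R*Q**2 (p(R, Q) = R*Q**2 + Q = Q + R*Q**2)
r(a, Y) = -136 (r(a, Y) = -8*(1 - 8*(-3/2 + (1/4)*(-2))) = -8*(1 - 8*(-3/2 - 1/2)) = -8*(1 - 8*(-2)) = -8*(1 + 16) = -8*17 = -136)
r(-594, (-230 - 185)*(l - 208)) - 1*369003 = -136 - 1*369003 = -136 - 369003 = -369139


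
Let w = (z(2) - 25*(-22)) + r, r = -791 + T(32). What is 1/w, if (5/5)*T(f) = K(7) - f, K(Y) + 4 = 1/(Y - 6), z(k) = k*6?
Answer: -1/264 ≈ -0.0037879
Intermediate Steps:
z(k) = 6*k
K(Y) = -4 + 1/(-6 + Y) (K(Y) = -4 + 1/(Y - 6) = -4 + 1/(-6 + Y))
T(f) = -3 - f (T(f) = (25 - 4*7)/(-6 + 7) - f = (25 - 28)/1 - f = 1*(-3) - f = -3 - f)
r = -826 (r = -791 + (-3 - 1*32) = -791 + (-3 - 32) = -791 - 35 = -826)
w = -264 (w = (6*2 - 25*(-22)) - 826 = (12 + 550) - 826 = 562 - 826 = -264)
1/w = 1/(-264) = -1/264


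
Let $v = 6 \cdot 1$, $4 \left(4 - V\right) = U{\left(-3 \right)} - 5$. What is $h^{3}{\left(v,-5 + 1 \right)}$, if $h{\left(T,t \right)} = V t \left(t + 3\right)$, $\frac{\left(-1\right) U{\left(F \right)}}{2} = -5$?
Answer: $1331$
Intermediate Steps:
$U{\left(F \right)} = 10$ ($U{\left(F \right)} = \left(-2\right) \left(-5\right) = 10$)
$V = \frac{11}{4}$ ($V = 4 - \frac{10 - 5}{4} = 4 - \frac{5}{4} = \frac{11}{4} \approx 2.75$)
$v = 6$
$h{\left(T,t \right)} = \frac{11 t \left(3 + t\right)}{4}$ ($h{\left(T,t \right)} = \frac{11 t \left(t + 3\right)}{4} = \frac{11 t \left(3 + t\right)}{4}$)
$h^{3}{\left(v,-5 + 1 \right)} = \left(\frac{11 \left(-5 + 1\right) \left(3 + \left(-5 + 1\right)\right)}{4}\right)^{3} = \left(\frac{11}{4} \left(-4\right) \left(3 - 4\right)\right)^{3} = \left(\frac{11}{4} \left(-4\right) \left(-1\right)\right)^{3} = 11^{3} = 1331$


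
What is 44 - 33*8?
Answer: -220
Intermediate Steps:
44 - 33*8 = 44 - 264 = -220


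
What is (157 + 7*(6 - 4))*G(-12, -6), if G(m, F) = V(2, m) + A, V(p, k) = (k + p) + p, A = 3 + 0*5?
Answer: -855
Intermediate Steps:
A = 3 (A = 3 + 0 = 3)
V(p, k) = k + 2*p
G(m, F) = 7 + m (G(m, F) = (m + 2*2) + 3 = (m + 4) + 3 = (4 + m) + 3 = 7 + m)
(157 + 7*(6 - 4))*G(-12, -6) = (157 + 7*(6 - 4))*(7 - 12) = (157 + 7*2)*(-5) = (157 + 14)*(-5) = 171*(-5) = -855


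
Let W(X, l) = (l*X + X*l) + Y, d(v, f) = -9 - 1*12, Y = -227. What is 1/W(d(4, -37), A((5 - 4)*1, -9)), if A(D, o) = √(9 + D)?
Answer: -227/33889 + 42*√10/33889 ≈ -0.0027792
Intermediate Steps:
d(v, f) = -21 (d(v, f) = -9 - 12 = -21)
W(X, l) = -227 + 2*X*l (W(X, l) = (l*X + X*l) - 227 = (X*l + X*l) - 227 = 2*X*l - 227 = -227 + 2*X*l)
1/W(d(4, -37), A((5 - 4)*1, -9)) = 1/(-227 + 2*(-21)*√(9 + (5 - 4)*1)) = 1/(-227 + 2*(-21)*√(9 + 1*1)) = 1/(-227 + 2*(-21)*√(9 + 1)) = 1/(-227 + 2*(-21)*√10) = 1/(-227 - 42*√10)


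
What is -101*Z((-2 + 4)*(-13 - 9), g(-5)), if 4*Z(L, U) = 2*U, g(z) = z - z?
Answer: 0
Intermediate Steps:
g(z) = 0
Z(L, U) = U/2 (Z(L, U) = (2*U)/4 = U/2)
-101*Z((-2 + 4)*(-13 - 9), g(-5)) = -101*0/2 = -101*0 = 0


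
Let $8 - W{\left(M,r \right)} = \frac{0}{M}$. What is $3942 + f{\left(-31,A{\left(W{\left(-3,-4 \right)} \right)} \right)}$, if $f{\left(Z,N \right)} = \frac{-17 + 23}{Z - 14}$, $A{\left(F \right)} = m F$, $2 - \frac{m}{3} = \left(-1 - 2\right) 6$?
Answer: $\frac{59128}{15} \approx 3941.9$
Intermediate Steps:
$W{\left(M,r \right)} = 8$ ($W{\left(M,r \right)} = 8 - \frac{0}{M} = 8 - 0 = 8 + 0 = 8$)
$m = 60$ ($m = 6 - 3 \left(-1 - 2\right) 6 = 6 - 3 \left(\left(-3\right) 6\right) = 6 - -54 = 6 + 54 = 60$)
$A{\left(F \right)} = 60 F$
$f{\left(Z,N \right)} = \frac{6}{-14 + Z}$
$3942 + f{\left(-31,A{\left(W{\left(-3,-4 \right)} \right)} \right)} = 3942 + \frac{6}{-14 - 31} = 3942 + \frac{6}{-45} = 3942 + 6 \left(- \frac{1}{45}\right) = 3942 - \frac{2}{15} = \frac{59128}{15}$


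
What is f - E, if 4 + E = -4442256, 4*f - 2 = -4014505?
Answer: 13754537/4 ≈ 3.4386e+6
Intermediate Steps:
f = -4014503/4 (f = 1/2 + (1/4)*(-4014505) = 1/2 - 4014505/4 = -4014503/4 ≈ -1.0036e+6)
E = -4442260 (E = -4 - 4442256 = -4442260)
f - E = -4014503/4 - 1*(-4442260) = -4014503/4 + 4442260 = 13754537/4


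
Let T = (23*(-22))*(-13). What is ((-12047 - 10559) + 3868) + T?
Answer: -12160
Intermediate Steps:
T = 6578 (T = -506*(-13) = 6578)
((-12047 - 10559) + 3868) + T = ((-12047 - 10559) + 3868) + 6578 = (-22606 + 3868) + 6578 = -18738 + 6578 = -12160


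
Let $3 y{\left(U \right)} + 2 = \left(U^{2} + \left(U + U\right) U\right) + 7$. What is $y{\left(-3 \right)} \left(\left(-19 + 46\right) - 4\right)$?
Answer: $\frac{736}{3} \approx 245.33$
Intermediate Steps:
$y{\left(U \right)} = \frac{5}{3} + U^{2}$ ($y{\left(U \right)} = - \frac{2}{3} + \frac{\left(U^{2} + \left(U + U\right) U\right) + 7}{3} = - \frac{2}{3} + \frac{\left(U^{2} + 2 U U\right) + 7}{3} = - \frac{2}{3} + \frac{\left(U^{2} + 2 U^{2}\right) + 7}{3} = - \frac{2}{3} + \frac{3 U^{2} + 7}{3} = - \frac{2}{3} + \frac{7 + 3 U^{2}}{3} = - \frac{2}{3} + \left(\frac{7}{3} + U^{2}\right) = \frac{5}{3} + U^{2}$)
$y{\left(-3 \right)} \left(\left(-19 + 46\right) - 4\right) = \left(\frac{5}{3} + \left(-3\right)^{2}\right) \left(\left(-19 + 46\right) - 4\right) = \left(\frac{5}{3} + 9\right) \left(27 + \left(-37 + 33\right)\right) = \frac{32 \left(27 - 4\right)}{3} = \frac{32}{3} \cdot 23 = \frac{736}{3}$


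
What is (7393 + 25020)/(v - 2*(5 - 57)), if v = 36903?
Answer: 32413/37007 ≈ 0.87586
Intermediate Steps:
(7393 + 25020)/(v - 2*(5 - 57)) = (7393 + 25020)/(36903 - 2*(5 - 57)) = 32413/(36903 - 2*(-52)) = 32413/(36903 + 104) = 32413/37007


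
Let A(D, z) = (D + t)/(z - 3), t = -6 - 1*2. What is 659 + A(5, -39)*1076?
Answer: 5151/7 ≈ 735.86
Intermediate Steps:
t = -8 (t = -6 - 2 = -8)
A(D, z) = (-8 + D)/(-3 + z) (A(D, z) = (D - 8)/(z - 3) = (-8 + D)/(-3 + z))
659 + A(5, -39)*1076 = 659 + ((-8 + 5)/(-3 - 39))*1076 = 659 + (-3/(-42))*1076 = 659 - 1/42*(-3)*1076 = 659 + (1/14)*1076 = 659 + 538/7 = 5151/7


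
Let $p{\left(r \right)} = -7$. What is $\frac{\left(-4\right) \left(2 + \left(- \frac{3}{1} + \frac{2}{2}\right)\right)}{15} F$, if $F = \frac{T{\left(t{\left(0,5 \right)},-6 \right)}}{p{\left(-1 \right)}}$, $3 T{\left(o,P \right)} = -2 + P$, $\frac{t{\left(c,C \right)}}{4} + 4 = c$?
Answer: $0$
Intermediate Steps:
$t{\left(c,C \right)} = -16 + 4 c$
$T{\left(o,P \right)} = - \frac{2}{3} + \frac{P}{3}$ ($T{\left(o,P \right)} = \frac{-2 + P}{3} = - \frac{2}{3} + \frac{P}{3}$)
$F = \frac{8}{21}$ ($F = \frac{- \frac{2}{3} + \frac{1}{3} \left(-6\right)}{-7} = \left(- \frac{2}{3} - 2\right) \left(- \frac{1}{7}\right) = \left(- \frac{8}{3}\right) \left(- \frac{1}{7}\right) = \frac{8}{21} \approx 0.38095$)
$\frac{\left(-4\right) \left(2 + \left(- \frac{3}{1} + \frac{2}{2}\right)\right)}{15} F = \frac{\left(-4\right) \left(2 + \left(- \frac{3}{1} + \frac{2}{2}\right)\right)}{15} \cdot \frac{8}{21} = - 4 \left(2 + \left(\left(-3\right) 1 + 2 \cdot \frac{1}{2}\right)\right) \frac{1}{15} \cdot \frac{8}{21} = - 4 \left(2 + \left(-3 + 1\right)\right) \frac{1}{15} \cdot \frac{8}{21} = - 4 \left(2 - 2\right) \frac{1}{15} \cdot \frac{8}{21} = \left(-4\right) 0 \cdot \frac{1}{15} \cdot \frac{8}{21} = 0 \cdot \frac{1}{15} \cdot \frac{8}{21} = 0 \cdot \frac{8}{21} = 0$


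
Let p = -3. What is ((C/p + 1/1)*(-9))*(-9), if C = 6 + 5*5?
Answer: -756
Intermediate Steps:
C = 31 (C = 6 + 25 = 31)
((C/p + 1/1)*(-9))*(-9) = ((31/(-3) + 1/1)*(-9))*(-9) = ((31*(-⅓) + 1*1)*(-9))*(-9) = ((-31/3 + 1)*(-9))*(-9) = -28/3*(-9)*(-9) = 84*(-9) = -756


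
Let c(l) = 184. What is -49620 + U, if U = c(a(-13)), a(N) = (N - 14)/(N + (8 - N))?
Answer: -49436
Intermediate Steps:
a(N) = -7/4 + N/8 (a(N) = (-14 + N)/8 = (-14 + N)*(⅛) = -7/4 + N/8)
U = 184
-49620 + U = -49620 + 184 = -49436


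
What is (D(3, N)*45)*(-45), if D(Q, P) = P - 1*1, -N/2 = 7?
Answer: 30375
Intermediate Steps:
N = -14 (N = -2*7 = -14)
D(Q, P) = -1 + P (D(Q, P) = P - 1 = -1 + P)
(D(3, N)*45)*(-45) = ((-1 - 14)*45)*(-45) = -15*45*(-45) = -675*(-45) = 30375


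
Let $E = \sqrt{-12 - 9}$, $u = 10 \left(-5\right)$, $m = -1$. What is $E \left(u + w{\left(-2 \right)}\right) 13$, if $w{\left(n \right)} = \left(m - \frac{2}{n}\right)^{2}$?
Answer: $- 650 i \sqrt{21} \approx - 2978.7 i$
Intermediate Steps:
$w{\left(n \right)} = \left(-1 - \frac{2}{n}\right)^{2}$
$u = -50$
$E = i \sqrt{21}$ ($E = \sqrt{-21} = i \sqrt{21} \approx 4.5826 i$)
$E \left(u + w{\left(-2 \right)}\right) 13 = i \sqrt{21} \left(-50 + \frac{\left(2 - 2\right)^{2}}{4}\right) 13 = i \sqrt{21} \left(-50 + \frac{0^{2}}{4}\right) 13 = i \sqrt{21} \left(-50 + \frac{1}{4} \cdot 0\right) 13 = i \sqrt{21} \left(-50 + 0\right) 13 = i \sqrt{21} \left(\left(-50\right) 13\right) = i \sqrt{21} \left(-650\right) = - 650 i \sqrt{21}$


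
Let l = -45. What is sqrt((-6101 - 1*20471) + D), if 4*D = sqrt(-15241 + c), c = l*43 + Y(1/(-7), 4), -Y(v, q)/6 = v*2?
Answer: sqrt(-5208112 + 14*I*sqrt(210385))/14 ≈ 0.10049 + 163.01*I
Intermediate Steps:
Y(v, q) = -12*v (Y(v, q) = -6*v*2 = -12*v)
c = -13533/7 (c = -45*43 - 12/(-7) = -1935 - 12*(-1/7) = -1935 + 12/7 = -13533/7 ≈ -1933.3)
D = I*sqrt(210385)/14 (D = sqrt(-15241 - 13533/7)/4 = sqrt(-120220/7)/4 = (2*I*sqrt(210385)/7)/4 = I*sqrt(210385)/14 ≈ 32.763*I)
sqrt((-6101 - 1*20471) + D) = sqrt((-6101 - 1*20471) + I*sqrt(210385)/14) = sqrt((-6101 - 20471) + I*sqrt(210385)/14) = sqrt(-26572 + I*sqrt(210385)/14)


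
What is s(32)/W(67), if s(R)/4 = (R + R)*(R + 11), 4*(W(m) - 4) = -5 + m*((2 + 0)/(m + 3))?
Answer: 385280/113 ≈ 3409.6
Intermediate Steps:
W(m) = 11/4 + m/(2*(3 + m)) (W(m) = 4 + (-5 + m*((2 + 0)/(m + 3)))/4 = 4 + (-5 + m*(2/(3 + m)))/4 = 4 + (-5 + 2*m/(3 + m))/4 = 4 + (-5/4 + m/(2*(3 + m))) = 11/4 + m/(2*(3 + m)))
s(R) = 8*R*(11 + R) (s(R) = 4*((R + R)*(R + 11)) = 4*((2*R)*(11 + R)) = 4*(2*R*(11 + R)) = 8*R*(11 + R))
s(32)/W(67) = (8*32*(11 + 32))/(((33 + 13*67)/(4*(3 + 67)))) = (8*32*43)/(((¼)*(33 + 871)/70)) = 11008/(((¼)*(1/70)*904)) = 11008/(113/35) = 11008*(35/113) = 385280/113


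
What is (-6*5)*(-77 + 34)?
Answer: 1290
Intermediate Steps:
(-6*5)*(-77 + 34) = -30*(-43) = 1290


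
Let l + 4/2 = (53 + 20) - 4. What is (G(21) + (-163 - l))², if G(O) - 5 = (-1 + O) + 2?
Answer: 41209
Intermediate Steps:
G(O) = 6 + O (G(O) = 5 + ((-1 + O) + 2) = 5 + (1 + O) = 6 + O)
l = 67 (l = -2 + ((53 + 20) - 4) = -2 + (73 - 4) = -2 + 69 = 67)
(G(21) + (-163 - l))² = ((6 + 21) + (-163 - 1*67))² = (27 + (-163 - 67))² = (27 - 230)² = (-203)² = 41209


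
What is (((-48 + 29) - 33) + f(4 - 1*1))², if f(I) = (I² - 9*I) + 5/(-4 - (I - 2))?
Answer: 5041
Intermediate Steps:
f(I) = I² - 9*I + 5/(-2 - I) (f(I) = (I² - 9*I) + 5/(-4 - (-2 + I)) = (I² - 9*I) + 5/(-4 + (2 - I)) = (I² - 9*I) + 5/(-2 - I) = I² - 9*I + 5/(-2 - I))
(((-48 + 29) - 33) + f(4 - 1*1))² = (((-48 + 29) - 33) + (-5 + (4 - 1*1)³ - 18*(4 - 1*1) - 7*(4 - 1*1)²)/(2 + (4 - 1*1)))² = ((-19 - 33) + (-5 + (4 - 1)³ - 18*(4 - 1) - 7*(4 - 1)²)/(2 + (4 - 1)))² = (-52 + (-5 + 3³ - 18*3 - 7*3²)/(2 + 3))² = (-52 + (-5 + 27 - 54 - 7*9)/5)² = (-52 + (-5 + 27 - 54 - 63)/5)² = (-52 + (⅕)*(-95))² = (-52 - 19)² = (-71)² = 5041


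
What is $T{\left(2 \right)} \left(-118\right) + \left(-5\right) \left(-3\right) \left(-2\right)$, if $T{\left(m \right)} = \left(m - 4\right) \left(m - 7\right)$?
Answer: $-1210$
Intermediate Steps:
$T{\left(m \right)} = \left(-7 + m\right) \left(-4 + m\right)$ ($T{\left(m \right)} = \left(-4 + m\right) \left(m - 7\right) = \left(-4 + m\right) \left(-7 + m\right) = \left(-7 + m\right) \left(-4 + m\right)$)
$T{\left(2 \right)} \left(-118\right) + \left(-5\right) \left(-3\right) \left(-2\right) = \left(28 + 2^{2} - 22\right) \left(-118\right) + \left(-5\right) \left(-3\right) \left(-2\right) = \left(28 + 4 - 22\right) \left(-118\right) + 15 \left(-2\right) = 10 \left(-118\right) - 30 = -1180 - 30 = -1210$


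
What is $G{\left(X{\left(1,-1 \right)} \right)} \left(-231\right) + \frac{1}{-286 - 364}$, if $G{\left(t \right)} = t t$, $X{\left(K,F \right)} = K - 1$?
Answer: $- \frac{1}{650} \approx -0.0015385$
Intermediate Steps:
$X{\left(K,F \right)} = -1 + K$
$G{\left(t \right)} = t^{2}$
$G{\left(X{\left(1,-1 \right)} \right)} \left(-231\right) + \frac{1}{-286 - 364} = \left(-1 + 1\right)^{2} \left(-231\right) + \frac{1}{-286 - 364} = 0^{2} \left(-231\right) + \frac{1}{-650} = 0 \left(-231\right) - \frac{1}{650} = 0 - \frac{1}{650} = - \frac{1}{650}$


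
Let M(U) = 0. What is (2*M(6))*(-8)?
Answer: 0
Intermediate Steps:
(2*M(6))*(-8) = (2*0)*(-8) = 0*(-8) = 0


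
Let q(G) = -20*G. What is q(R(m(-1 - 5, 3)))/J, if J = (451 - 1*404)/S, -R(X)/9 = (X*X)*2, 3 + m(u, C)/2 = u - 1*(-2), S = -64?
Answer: -4515840/47 ≈ -96082.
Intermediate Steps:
m(u, C) = -2 + 2*u (m(u, C) = -6 + 2*(u - 1*(-2)) = -6 + 2*(u + 2) = -6 + 2*(2 + u) = -6 + (4 + 2*u) = -2 + 2*u)
R(X) = -18*X² (R(X) = -9*X*X*2 = -9*X²*2 = -18*X²)
J = -47/64 (J = (451 - 1*404)/(-64) = (451 - 404)*(-1/64) = 47*(-1/64) = -47/64 ≈ -0.73438)
q(R(m(-1 - 5, 3)))/J = (-(-360)*(-2 + 2*(-1 - 5))²)/(-47/64) = -(-360)*(-2 + 2*(-6))²*(-64/47) = -(-360)*(-2 - 12)²*(-64/47) = -(-360)*(-14)²*(-64/47) = -(-360)*196*(-64/47) = -20*(-3528)*(-64/47) = 70560*(-64/47) = -4515840/47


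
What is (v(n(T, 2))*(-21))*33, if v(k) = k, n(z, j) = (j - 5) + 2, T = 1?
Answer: 693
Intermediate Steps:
n(z, j) = -3 + j (n(z, j) = (-5 + j) + 2 = -3 + j)
(v(n(T, 2))*(-21))*33 = ((-3 + 2)*(-21))*33 = -1*(-21)*33 = 21*33 = 693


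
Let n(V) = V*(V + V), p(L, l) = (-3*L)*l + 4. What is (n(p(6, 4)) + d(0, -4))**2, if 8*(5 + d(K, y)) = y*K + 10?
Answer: 1367298529/16 ≈ 8.5456e+7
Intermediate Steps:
p(L, l) = 4 - 3*L*l (p(L, l) = -3*L*l + 4 = 4 - 3*L*l)
d(K, y) = -15/4 + K*y/8 (d(K, y) = -5 + (y*K + 10)/8 = -5 + (K*y + 10)/8 = -5 + (10 + K*y)/8 = -5 + (5/4 + K*y/8) = -15/4 + K*y/8)
n(V) = 2*V**2 (n(V) = V*(2*V) = 2*V**2)
(n(p(6, 4)) + d(0, -4))**2 = (2*(4 - 3*6*4)**2 + (-15/4 + (1/8)*0*(-4)))**2 = (2*(4 - 72)**2 + (-15/4 + 0))**2 = (2*(-68)**2 - 15/4)**2 = (2*4624 - 15/4)**2 = (9248 - 15/4)**2 = (36977/4)**2 = 1367298529/16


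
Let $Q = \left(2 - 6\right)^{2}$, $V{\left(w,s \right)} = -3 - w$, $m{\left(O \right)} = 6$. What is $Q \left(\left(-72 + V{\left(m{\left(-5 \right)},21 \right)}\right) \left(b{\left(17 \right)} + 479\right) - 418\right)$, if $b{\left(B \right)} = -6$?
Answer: $-619696$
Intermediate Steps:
$Q = 16$ ($Q = \left(-4\right)^{2} = 16$)
$Q \left(\left(-72 + V{\left(m{\left(-5 \right)},21 \right)}\right) \left(b{\left(17 \right)} + 479\right) - 418\right) = 16 \left(\left(-72 - 9\right) \left(-6 + 479\right) - 418\right) = 16 \left(\left(-72 - 9\right) 473 - 418\right) = 16 \left(\left(-81\right) 473 - 418\right) = 16 \left(-38313 - 418\right) = 16 \left(-38731\right) = -619696$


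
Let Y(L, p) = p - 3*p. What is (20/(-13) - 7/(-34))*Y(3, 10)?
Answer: 5890/221 ≈ 26.652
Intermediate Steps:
Y(L, p) = -2*p (Y(L, p) = p - 3*p = -2*p)
(20/(-13) - 7/(-34))*Y(3, 10) = (20/(-13) - 7/(-34))*(-2*10) = (20*(-1/13) - 7*(-1/34))*(-20) = (-20/13 + 7/34)*(-20) = -589/442*(-20) = 5890/221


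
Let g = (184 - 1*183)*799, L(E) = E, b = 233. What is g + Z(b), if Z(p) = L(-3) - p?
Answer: 563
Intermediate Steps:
g = 799 (g = (184 - 183)*799 = 1*799 = 799)
Z(p) = -3 - p
g + Z(b) = 799 + (-3 - 1*233) = 799 + (-3 - 233) = 799 - 236 = 563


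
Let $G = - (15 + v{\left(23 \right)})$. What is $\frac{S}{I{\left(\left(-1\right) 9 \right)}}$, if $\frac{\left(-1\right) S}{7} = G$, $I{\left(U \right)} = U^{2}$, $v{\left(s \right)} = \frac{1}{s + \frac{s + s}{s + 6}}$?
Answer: $\frac{75068}{57753} \approx 1.2998$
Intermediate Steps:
$v{\left(s \right)} = \frac{1}{s + \frac{2 s}{6 + s}}$
$G = - \frac{10724}{713}$ ($G = - (15 + \frac{6 + 23}{23 \left(8 + 23\right)}) = - (15 + \frac{1}{23} \cdot \frac{1}{31} \cdot 29) = - (15 + \frac{29}{713}) = \left(-1\right) \frac{10724}{713} = - \frac{10724}{713} \approx -15.041$)
$S = \frac{75068}{713}$ ($S = \left(-7\right) \left(- \frac{10724}{713}\right) = \frac{75068}{713} \approx 105.28$)
$\frac{S}{I{\left(\left(-1\right) 9 \right)}} = \frac{75068}{713 \left(\left(-1\right) 9\right)^{2}} = \frac{75068}{713 \left(-9\right)^{2}} = \frac{75068}{713 \cdot 81} = \frac{75068}{713} \cdot \frac{1}{81} = \frac{75068}{57753}$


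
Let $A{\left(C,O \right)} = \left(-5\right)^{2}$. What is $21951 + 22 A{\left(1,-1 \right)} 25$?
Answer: $35701$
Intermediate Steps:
$A{\left(C,O \right)} = 25$
$21951 + 22 A{\left(1,-1 \right)} 25 = 21951 + 22 \cdot 25 \cdot 25 = 21951 + 550 \cdot 25 = 21951 + 13750 = 35701$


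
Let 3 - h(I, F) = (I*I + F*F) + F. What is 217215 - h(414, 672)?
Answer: 840864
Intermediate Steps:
h(I, F) = 3 - F - F² - I² (h(I, F) = 3 - ((I*I + F*F) + F) = 3 - ((I² + F²) + F) = 3 - ((F² + I²) + F) = 3 - (F + F² + I²) = 3 + (-F - F² - I²) = 3 - F - F² - I²)
217215 - h(414, 672) = 217215 - (3 - 1*672 - 1*672² - 1*414²) = 217215 - (3 - 672 - 1*451584 - 1*171396) = 217215 - (3 - 672 - 451584 - 171396) = 217215 - 1*(-623649) = 217215 + 623649 = 840864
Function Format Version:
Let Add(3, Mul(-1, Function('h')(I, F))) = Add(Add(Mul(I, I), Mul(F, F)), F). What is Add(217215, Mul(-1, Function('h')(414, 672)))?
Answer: 840864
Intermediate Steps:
Function('h')(I, F) = Add(3, Mul(-1, F), Mul(-1, Pow(F, 2)), Mul(-1, Pow(I, 2))) (Function('h')(I, F) = Add(3, Mul(-1, Add(Add(Mul(I, I), Mul(F, F)), F))) = Add(3, Mul(-1, Add(Add(Pow(I, 2), Pow(F, 2)), F))) = Add(3, Mul(-1, Add(Add(Pow(F, 2), Pow(I, 2)), F))) = Add(3, Mul(-1, Add(F, Pow(F, 2), Pow(I, 2)))) = Add(3, Add(Mul(-1, F), Mul(-1, Pow(F, 2)), Mul(-1, Pow(I, 2)))) = Add(3, Mul(-1, F), Mul(-1, Pow(F, 2)), Mul(-1, Pow(I, 2))))
Add(217215, Mul(-1, Function('h')(414, 672))) = Add(217215, Mul(-1, Add(3, Mul(-1, 672), Mul(-1, Pow(672, 2)), Mul(-1, Pow(414, 2))))) = Add(217215, Mul(-1, Add(3, -672, Mul(-1, 451584), Mul(-1, 171396)))) = Add(217215, Mul(-1, Add(3, -672, -451584, -171396))) = Add(217215, Mul(-1, -623649)) = Add(217215, 623649) = 840864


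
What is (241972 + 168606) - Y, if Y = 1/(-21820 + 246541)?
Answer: 92265498737/224721 ≈ 4.1058e+5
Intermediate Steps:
Y = 1/224721 ≈ 4.4500e-6
(241972 + 168606) - Y = (241972 + 168606) - 1*1/224721 = 410578 - 1/224721 = 92265498737/224721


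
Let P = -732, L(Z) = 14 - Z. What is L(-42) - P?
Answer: 788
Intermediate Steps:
L(-42) - P = (14 - 1*(-42)) - 1*(-732) = (14 + 42) + 732 = 56 + 732 = 788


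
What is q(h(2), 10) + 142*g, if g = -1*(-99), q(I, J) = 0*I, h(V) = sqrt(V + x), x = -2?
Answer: 14058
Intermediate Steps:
h(V) = sqrt(-2 + V) (h(V) = sqrt(V - 2) = sqrt(-2 + V))
q(I, J) = 0
g = 99
q(h(2), 10) + 142*g = 0 + 142*99 = 0 + 14058 = 14058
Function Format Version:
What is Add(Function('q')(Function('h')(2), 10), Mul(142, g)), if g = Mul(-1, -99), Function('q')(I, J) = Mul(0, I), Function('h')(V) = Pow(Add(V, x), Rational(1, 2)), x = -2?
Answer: 14058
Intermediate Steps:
Function('h')(V) = Pow(Add(-2, V), Rational(1, 2)) (Function('h')(V) = Pow(Add(V, -2), Rational(1, 2)) = Pow(Add(-2, V), Rational(1, 2)))
Function('q')(I, J) = 0
g = 99
Add(Function('q')(Function('h')(2), 10), Mul(142, g)) = Add(0, Mul(142, 99)) = Add(0, 14058) = 14058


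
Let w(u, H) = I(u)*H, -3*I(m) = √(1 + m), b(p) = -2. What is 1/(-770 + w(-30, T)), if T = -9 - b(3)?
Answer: -990/762503 - 3*I*√29/762503 ≈ -0.0012984 - 2.1187e-5*I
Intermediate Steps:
I(m) = -√(1 + m)/3
T = -7 (T = -9 - 1*(-2) = -9 + 2 = -7)
w(u, H) = -H*√(1 + u)/3 (w(u, H) = (-√(1 + u)/3)*H = -H*√(1 + u)/3)
1/(-770 + w(-30, T)) = 1/(-770 - ⅓*(-7)*√(1 - 30)) = 1/(-770 - ⅓*(-7)*√(-29)) = 1/(-770 - ⅓*(-7)*I*√29) = 1/(-770 + 7*I*√29/3)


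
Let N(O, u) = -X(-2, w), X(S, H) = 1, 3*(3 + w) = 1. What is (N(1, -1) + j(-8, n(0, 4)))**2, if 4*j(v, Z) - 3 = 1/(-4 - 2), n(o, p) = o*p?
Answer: 49/576 ≈ 0.085069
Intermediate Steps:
w = -8/3 (w = -3 + (1/3)*1 = -3 + 1/3 = -8/3 ≈ -2.6667)
j(v, Z) = 17/24 (j(v, Z) = 3/4 + 1/(4*(-4 - 2)) = 3/4 + (1/4)/(-6) = 3/4 + (1/4)*(-1/6) = 3/4 - 1/24 = 17/24)
N(O, u) = -1 (N(O, u) = -1*1 = -1)
(N(1, -1) + j(-8, n(0, 4)))**2 = (-1 + 17/24)**2 = (-7/24)**2 = 49/576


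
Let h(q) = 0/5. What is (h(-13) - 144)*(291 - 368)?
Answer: 11088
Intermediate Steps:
h(q) = 0 (h(q) = (⅕)*0 = 0)
(h(-13) - 144)*(291 - 368) = (0 - 144)*(291 - 368) = -144*(-77) = 11088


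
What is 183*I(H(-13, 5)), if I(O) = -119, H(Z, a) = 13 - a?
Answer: -21777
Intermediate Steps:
183*I(H(-13, 5)) = 183*(-119) = -21777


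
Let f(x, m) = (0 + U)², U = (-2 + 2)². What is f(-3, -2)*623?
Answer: 0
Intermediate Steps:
U = 0 (U = 0² = 0)
f(x, m) = 0 (f(x, m) = (0 + 0)² = 0² = 0)
f(-3, -2)*623 = 0*623 = 0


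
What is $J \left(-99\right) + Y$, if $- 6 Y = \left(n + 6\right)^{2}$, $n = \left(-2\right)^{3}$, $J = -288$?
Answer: $\frac{85534}{3} \approx 28511.0$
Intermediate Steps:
$n = -8$
$Y = - \frac{2}{3}$ ($Y = - \frac{\left(-8 + 6\right)^{2}}{6} = - \frac{\left(-2\right)^{2}}{6} = \left(- \frac{1}{6}\right) 4 = - \frac{2}{3} \approx -0.66667$)
$J \left(-99\right) + Y = \left(-288\right) \left(-99\right) - \frac{2}{3} = 28512 - \frac{2}{3} = \frac{85534}{3}$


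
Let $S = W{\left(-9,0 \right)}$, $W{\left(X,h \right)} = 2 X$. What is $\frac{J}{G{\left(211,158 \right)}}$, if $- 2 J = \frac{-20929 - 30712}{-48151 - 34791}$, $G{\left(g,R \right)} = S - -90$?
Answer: $- \frac{457}{105696} \approx -0.0043237$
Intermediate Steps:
$S = -18$ ($S = 2 \left(-9\right) = -18$)
$G{\left(g,R \right)} = 72$ ($G{\left(g,R \right)} = -18 - -90 = -18 + 90 = 72$)
$J = - \frac{457}{1468}$ ($J = - \frac{\left(-20929 - 30712\right) \frac{1}{-48151 - 34791}}{2} = - \frac{\left(-51641\right) \frac{1}{-82942}}{2} = - \frac{\left(-51641\right) \left(- \frac{1}{82942}\right)}{2} = \left(- \frac{1}{2}\right) \frac{457}{734} = - \frac{457}{1468} \approx -0.31131$)
$\frac{J}{G{\left(211,158 \right)}} = - \frac{457}{1468 \cdot 72} = \left(- \frac{457}{1468}\right) \frac{1}{72} = - \frac{457}{105696}$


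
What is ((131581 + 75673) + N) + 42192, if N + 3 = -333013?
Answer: -83570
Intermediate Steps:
N = -333016 (N = -3 - 333013 = -333016)
((131581 + 75673) + N) + 42192 = ((131581 + 75673) - 333016) + 42192 = (207254 - 333016) + 42192 = -125762 + 42192 = -83570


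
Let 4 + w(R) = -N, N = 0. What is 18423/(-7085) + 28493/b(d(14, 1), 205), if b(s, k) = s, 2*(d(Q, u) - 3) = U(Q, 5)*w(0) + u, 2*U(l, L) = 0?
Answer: 403616849/49595 ≈ 8138.3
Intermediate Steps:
U(l, L) = 0 (U(l, L) = (½)*0 = 0)
w(R) = -4 (w(R) = -4 - 1*0 = -4 + 0 = -4)
d(Q, u) = 3 + u/2 (d(Q, u) = 3 + (0*(-4) + u)/2 = 3 + (0 + u)/2 = 3 + u/2)
18423/(-7085) + 28493/b(d(14, 1), 205) = 18423/(-7085) + 28493/(3 + (½)*1) = 18423*(-1/7085) + 28493/(3 + ½) = -18423/7085 + 28493/(7/2) = -18423/7085 + 28493*(2/7) = -18423/7085 + 56986/7 = 403616849/49595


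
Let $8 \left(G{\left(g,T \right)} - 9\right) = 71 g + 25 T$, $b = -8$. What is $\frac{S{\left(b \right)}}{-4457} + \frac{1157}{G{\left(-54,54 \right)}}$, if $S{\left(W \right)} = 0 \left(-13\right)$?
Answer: $- \frac{2314}{603} \approx -3.8375$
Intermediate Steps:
$S{\left(W \right)} = 0$
$G{\left(g,T \right)} = 9 + \frac{25 T}{8} + \frac{71 g}{8}$ ($G{\left(g,T \right)} = 9 + \frac{71 g + 25 T}{8} = 9 + \frac{25 T + 71 g}{8} = 9 + \left(\frac{25 T}{8} + \frac{71 g}{8}\right) = 9 + \frac{25 T}{8} + \frac{71 g}{8}$)
$\frac{S{\left(b \right)}}{-4457} + \frac{1157}{G{\left(-54,54 \right)}} = \frac{0}{-4457} + \frac{1157}{9 + \frac{25}{8} \cdot 54 + \frac{71}{8} \left(-54\right)} = 0 \left(- \frac{1}{4457}\right) + \frac{1157}{9 + \frac{675}{4} - \frac{1917}{4}} = 0 + \frac{1157}{- \frac{603}{2}} = 0 + 1157 \left(- \frac{2}{603}\right) = 0 - \frac{2314}{603} = - \frac{2314}{603}$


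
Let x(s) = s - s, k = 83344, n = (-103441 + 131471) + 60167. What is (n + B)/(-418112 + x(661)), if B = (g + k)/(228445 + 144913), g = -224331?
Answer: -32928914539/156105460096 ≈ -0.21094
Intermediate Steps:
n = 88197 (n = 28030 + 60167 = 88197)
B = -140987/373358 (B = (-224331 + 83344)/(228445 + 144913) = -140987/373358 ≈ -0.37762)
x(s) = 0
(n + B)/(-418112 + x(661)) = (88197 - 140987/373358)/(-418112 + 0) = (32928914539/373358)/(-418112) = (32928914539/373358)*(-1/418112) = -32928914539/156105460096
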